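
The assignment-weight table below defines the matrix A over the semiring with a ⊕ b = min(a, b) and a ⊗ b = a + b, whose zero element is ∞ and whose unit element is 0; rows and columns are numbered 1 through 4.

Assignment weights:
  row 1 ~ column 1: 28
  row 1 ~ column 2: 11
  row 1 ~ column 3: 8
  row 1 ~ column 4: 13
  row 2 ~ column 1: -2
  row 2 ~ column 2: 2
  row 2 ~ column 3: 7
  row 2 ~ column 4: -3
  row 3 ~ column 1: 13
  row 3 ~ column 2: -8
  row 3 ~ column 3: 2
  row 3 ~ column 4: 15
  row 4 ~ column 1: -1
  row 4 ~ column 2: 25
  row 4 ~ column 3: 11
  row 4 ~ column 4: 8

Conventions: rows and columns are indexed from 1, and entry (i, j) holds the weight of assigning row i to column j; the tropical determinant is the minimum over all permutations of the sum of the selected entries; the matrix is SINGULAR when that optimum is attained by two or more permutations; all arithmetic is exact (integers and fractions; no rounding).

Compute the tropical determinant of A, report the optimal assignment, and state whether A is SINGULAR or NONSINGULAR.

σ = (1, 2, 3, 4): 28 + 2 + 2 + 8 = 40
σ = (1, 2, 4, 3): 28 + 2 + 15 + 11 = 56
σ = (1, 3, 2, 4): 28 + 7 + (-8) + 8 = 35
σ = (1, 3, 4, 2): 28 + 7 + 15 + 25 = 75
σ = (1, 4, 2, 3): 28 + (-3) + (-8) + 11 = 28
σ = (1, 4, 3, 2): 28 + (-3) + 2 + 25 = 52
σ = (2, 1, 3, 4): 11 + (-2) + 2 + 8 = 19
σ = (2, 1, 4, 3): 11 + (-2) + 15 + 11 = 35
σ = (2, 3, 1, 4): 11 + 7 + 13 + 8 = 39
σ = (2, 3, 4, 1): 11 + 7 + 15 + (-1) = 32
σ = (2, 4, 1, 3): 11 + (-3) + 13 + 11 = 32
σ = (2, 4, 3, 1): 11 + (-3) + 2 + (-1) = 9
σ = (3, 1, 2, 4): 8 + (-2) + (-8) + 8 = 6
σ = (3, 1, 4, 2): 8 + (-2) + 15 + 25 = 46
σ = (3, 2, 1, 4): 8 + 2 + 13 + 8 = 31
σ = (3, 2, 4, 1): 8 + 2 + 15 + (-1) = 24
σ = (3, 4, 1, 2): 8 + (-3) + 13 + 25 = 43
σ = (3, 4, 2, 1): 8 + (-3) + (-8) + (-1) = -4
σ = (4, 1, 2, 3): 13 + (-2) + (-8) + 11 = 14
σ = (4, 1, 3, 2): 13 + (-2) + 2 + 25 = 38
σ = (4, 2, 1, 3): 13 + 2 + 13 + 11 = 39
σ = (4, 2, 3, 1): 13 + 2 + 2 + (-1) = 16
σ = (4, 3, 1, 2): 13 + 7 + 13 + 25 = 58
σ = (4, 3, 2, 1): 13 + 7 + (-8) + (-1) = 11
Optimal value attained by: σ = (3, 4, 2, 1).
Answer: det⊕(A) = -4; verdict: NONSINGULAR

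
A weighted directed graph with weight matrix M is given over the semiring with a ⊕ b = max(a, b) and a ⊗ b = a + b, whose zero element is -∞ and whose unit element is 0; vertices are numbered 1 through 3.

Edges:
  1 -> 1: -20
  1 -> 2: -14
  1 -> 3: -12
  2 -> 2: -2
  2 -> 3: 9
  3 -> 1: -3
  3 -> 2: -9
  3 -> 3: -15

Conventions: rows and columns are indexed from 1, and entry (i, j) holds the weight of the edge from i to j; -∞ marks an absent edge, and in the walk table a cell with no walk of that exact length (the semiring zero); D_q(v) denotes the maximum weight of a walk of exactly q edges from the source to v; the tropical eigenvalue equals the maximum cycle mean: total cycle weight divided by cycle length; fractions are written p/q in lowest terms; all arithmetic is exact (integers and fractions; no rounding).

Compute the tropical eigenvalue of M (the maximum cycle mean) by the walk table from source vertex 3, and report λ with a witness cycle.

q=0: [-∞, -∞, 0]
q=1: [-3, -9, -15]
q=2: [-18, -11, 0]
q=3: [-3, -9, -2]
Optimal cycle mean attained by: cycle 2->3->2, total 9 + (-9), length 2.
Answer: λ = 0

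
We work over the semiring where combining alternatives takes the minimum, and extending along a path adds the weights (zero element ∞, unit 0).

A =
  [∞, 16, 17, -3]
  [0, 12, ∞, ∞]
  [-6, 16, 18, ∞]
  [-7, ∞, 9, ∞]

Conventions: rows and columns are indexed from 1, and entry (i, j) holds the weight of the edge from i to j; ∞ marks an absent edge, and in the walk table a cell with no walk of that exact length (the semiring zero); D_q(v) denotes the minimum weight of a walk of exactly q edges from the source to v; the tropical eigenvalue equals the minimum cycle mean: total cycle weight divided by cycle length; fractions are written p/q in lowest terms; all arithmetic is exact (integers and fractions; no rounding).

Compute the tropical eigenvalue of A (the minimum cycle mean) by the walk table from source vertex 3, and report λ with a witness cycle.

q=0: [∞, ∞, 0, ∞]
q=1: [-6, 16, 18, ∞]
q=2: [12, 10, 11, -9]
q=3: [-16, 22, 0, 9]
q=4: [-6, 0, 1, -19]
Optimal cycle mean attained by: cycle 1->4->1, total (-3) + (-7), length 2.
Answer: λ = -5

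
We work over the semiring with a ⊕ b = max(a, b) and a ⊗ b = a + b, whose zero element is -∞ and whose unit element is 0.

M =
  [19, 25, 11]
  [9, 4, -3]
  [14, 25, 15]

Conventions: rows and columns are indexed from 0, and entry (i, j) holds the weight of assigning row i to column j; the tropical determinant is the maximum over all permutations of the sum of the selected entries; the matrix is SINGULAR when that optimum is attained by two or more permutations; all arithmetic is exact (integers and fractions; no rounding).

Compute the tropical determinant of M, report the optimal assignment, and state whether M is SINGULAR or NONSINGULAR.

σ = (0, 1, 2): 19 + 4 + 15 = 38
σ = (0, 2, 1): 19 + (-3) + 25 = 41
σ = (1, 0, 2): 25 + 9 + 15 = 49
σ = (1, 2, 0): 25 + (-3) + 14 = 36
σ = (2, 0, 1): 11 + 9 + 25 = 45
σ = (2, 1, 0): 11 + 4 + 14 = 29
Optimal value attained by: σ = (1, 0, 2).
Answer: det⊕(M) = 49; verdict: NONSINGULAR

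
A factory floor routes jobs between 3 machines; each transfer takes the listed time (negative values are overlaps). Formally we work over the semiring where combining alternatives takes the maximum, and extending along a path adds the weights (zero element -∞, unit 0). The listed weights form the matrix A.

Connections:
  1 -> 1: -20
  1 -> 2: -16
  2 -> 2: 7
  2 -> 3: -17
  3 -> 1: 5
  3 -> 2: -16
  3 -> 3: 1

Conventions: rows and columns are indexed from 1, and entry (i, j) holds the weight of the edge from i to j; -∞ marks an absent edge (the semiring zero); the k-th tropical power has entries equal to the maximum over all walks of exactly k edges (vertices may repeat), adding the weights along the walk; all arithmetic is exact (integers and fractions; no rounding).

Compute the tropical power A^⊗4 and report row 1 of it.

A^⊗2:
  [-40, -9, -33]
  [-12, 14, -10]
  [6, -9, 2]
A^⊗3:
  [-28, -2, -26]
  [-5, 21, -3]
  [7, -2, 3]
A^⊗4:
  [-21, 5, -19]
  [2, 28, 4]
  [8, 5, 4]
Answer: row 1 of A^⊗4 = [-21, 5, -19]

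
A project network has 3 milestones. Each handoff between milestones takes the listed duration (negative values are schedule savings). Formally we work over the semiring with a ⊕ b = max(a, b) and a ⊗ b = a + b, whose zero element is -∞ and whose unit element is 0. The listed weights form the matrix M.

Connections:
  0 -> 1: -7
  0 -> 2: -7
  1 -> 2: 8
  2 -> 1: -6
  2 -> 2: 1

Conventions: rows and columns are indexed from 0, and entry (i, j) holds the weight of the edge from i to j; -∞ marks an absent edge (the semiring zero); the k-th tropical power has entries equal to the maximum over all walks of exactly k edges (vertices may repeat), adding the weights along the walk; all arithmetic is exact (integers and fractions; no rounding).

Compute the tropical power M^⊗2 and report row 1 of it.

M^⊗2:
  [-∞, -13, 1]
  [-∞, 2, 9]
  [-∞, -5, 2]
Answer: row 1 of M^⊗2 = [-∞, 2, 9]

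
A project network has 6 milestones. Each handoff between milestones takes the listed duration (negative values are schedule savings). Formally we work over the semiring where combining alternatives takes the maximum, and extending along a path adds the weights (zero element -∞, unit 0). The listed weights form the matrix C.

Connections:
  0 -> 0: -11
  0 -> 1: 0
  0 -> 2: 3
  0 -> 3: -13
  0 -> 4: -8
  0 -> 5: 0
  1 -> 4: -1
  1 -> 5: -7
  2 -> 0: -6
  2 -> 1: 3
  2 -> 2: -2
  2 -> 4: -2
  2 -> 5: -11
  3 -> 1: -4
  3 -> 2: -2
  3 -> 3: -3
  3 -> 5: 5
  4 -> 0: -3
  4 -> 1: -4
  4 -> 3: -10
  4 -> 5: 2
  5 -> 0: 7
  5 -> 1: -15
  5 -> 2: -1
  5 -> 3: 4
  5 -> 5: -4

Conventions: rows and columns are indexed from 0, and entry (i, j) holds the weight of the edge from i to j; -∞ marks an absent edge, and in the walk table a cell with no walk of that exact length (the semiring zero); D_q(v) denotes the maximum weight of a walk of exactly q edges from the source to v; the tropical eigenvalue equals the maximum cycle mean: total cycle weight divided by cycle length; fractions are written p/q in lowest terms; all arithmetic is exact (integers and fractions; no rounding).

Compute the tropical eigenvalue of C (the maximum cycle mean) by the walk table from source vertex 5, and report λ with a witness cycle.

q=0: [-∞, -∞, -∞, -∞, -∞, 0]
q=1: [7, -15, -1, 4, -∞, -4]
q=2: [3, 7, 10, 1, -1, 9]
q=3: [16, 13, 8, 13, 8, 6]
q=4: [13, 16, 19, 10, 12, 18]
q=5: [25, 22, 17, 22, 17, 15]
q=6: [22, 25, 28, 19, 21, 27]
Optimal cycle mean attained by: cycle 3->5->3, total 5 + 4, length 2.
Answer: λ = 9/2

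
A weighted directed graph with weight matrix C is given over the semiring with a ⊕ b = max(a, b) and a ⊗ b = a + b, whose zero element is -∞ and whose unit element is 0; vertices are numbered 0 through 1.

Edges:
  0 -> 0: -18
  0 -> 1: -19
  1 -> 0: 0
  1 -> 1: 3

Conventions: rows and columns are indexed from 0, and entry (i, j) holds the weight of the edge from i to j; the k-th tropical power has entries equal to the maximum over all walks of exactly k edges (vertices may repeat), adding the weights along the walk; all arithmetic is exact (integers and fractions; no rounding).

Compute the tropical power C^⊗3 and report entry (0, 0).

C^⊗2:
  [-19, -16]
  [3, 6]
C^⊗3:
  [-16, -13]
  [6, 9]
Key observation: the optimum is the walk 0->1->1->0, with weight (-19) + 3 + 0 = -16.
Optimal value attained by: walk 0->1->1->0.
Answer: (C^⊗3)[0][0] = -16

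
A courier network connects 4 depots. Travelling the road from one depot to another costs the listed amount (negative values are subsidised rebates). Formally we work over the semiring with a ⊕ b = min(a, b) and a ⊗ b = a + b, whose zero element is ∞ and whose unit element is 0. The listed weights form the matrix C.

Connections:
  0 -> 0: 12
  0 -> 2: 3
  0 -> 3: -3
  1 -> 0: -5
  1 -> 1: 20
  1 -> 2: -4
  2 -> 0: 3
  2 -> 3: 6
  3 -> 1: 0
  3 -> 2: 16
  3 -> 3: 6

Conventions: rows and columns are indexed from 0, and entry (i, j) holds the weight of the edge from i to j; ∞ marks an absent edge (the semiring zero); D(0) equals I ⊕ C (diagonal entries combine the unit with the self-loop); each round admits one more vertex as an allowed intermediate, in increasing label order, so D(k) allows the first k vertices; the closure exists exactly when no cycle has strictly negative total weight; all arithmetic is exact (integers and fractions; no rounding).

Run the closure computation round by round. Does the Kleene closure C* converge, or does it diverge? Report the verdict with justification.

D(0):
  [0, ∞, 3, -3]
  [-5, 0, -4, ∞]
  [3, ∞, 0, 6]
  [∞, 0, 16, 0]
D(1):
  [0, ∞, 3, -3]
  [-5, 0, -4, -8]
  [3, ∞, 0, 0]
  [∞, 0, 16, 0]
Detection: at round 2, diagonal entry (3, 3) turns strictly negative.
Key observation: the cycle 3->1->0->3 has total weight 0 + (-5) + (-3), which is strictly negative.
Answer: DIVERGES — negative cycle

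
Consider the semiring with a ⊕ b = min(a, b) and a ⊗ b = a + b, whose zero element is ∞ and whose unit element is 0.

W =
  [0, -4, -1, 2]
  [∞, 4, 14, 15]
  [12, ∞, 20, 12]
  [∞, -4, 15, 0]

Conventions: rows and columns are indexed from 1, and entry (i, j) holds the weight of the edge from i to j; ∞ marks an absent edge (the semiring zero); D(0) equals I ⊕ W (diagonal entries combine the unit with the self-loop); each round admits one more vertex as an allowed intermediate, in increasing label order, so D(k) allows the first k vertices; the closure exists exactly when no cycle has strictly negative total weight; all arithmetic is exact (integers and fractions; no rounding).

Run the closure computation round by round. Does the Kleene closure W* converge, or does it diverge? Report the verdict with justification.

D(0):
  [0, -4, -1, 2]
  [∞, 0, 14, 15]
  [12, ∞, 0, 12]
  [∞, -4, 15, 0]
D(1):
  [0, -4, -1, 2]
  [∞, 0, 14, 15]
  [12, 8, 0, 12]
  [∞, -4, 15, 0]
D(2):
  [0, -4, -1, 2]
  [∞, 0, 14, 15]
  [12, 8, 0, 12]
  [∞, -4, 10, 0]
D(3):
  [0, -4, -1, 2]
  [26, 0, 14, 15]
  [12, 8, 0, 12]
  [22, -4, 10, 0]
D(4):
  [0, -4, -1, 2]
  [26, 0, 14, 15]
  [12, 8, 0, 12]
  [22, -4, 10, 0]
Key observation: every diagonal entry stays at the unit through all rounds, so no improving cycle exists.
Answer: CONVERGES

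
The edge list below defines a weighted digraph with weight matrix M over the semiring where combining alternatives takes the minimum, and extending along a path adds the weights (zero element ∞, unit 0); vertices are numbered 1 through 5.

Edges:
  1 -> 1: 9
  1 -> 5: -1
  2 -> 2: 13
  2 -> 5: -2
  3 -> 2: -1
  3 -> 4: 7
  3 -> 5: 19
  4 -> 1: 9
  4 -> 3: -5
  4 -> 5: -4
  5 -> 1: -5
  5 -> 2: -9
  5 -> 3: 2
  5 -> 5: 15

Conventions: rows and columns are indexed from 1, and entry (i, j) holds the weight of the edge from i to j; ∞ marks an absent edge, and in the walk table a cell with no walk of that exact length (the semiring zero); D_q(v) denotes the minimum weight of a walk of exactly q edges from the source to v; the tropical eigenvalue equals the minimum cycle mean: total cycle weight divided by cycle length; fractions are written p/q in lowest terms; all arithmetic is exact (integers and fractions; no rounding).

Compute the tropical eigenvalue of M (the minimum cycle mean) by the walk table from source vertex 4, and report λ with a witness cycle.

q=0: [∞, ∞, ∞, 0, ∞]
q=1: [9, ∞, -5, ∞, -4]
q=2: [-9, -13, -2, 2, 8]
q=3: [0, -3, -3, 5, -15]
q=4: [-20, -24, -13, 4, -5]
q=5: [-11, -14, -3, -6, -26]
Optimal cycle mean attained by: cycle 2->5->2, total (-2) + (-9), length 2.
Answer: λ = -11/2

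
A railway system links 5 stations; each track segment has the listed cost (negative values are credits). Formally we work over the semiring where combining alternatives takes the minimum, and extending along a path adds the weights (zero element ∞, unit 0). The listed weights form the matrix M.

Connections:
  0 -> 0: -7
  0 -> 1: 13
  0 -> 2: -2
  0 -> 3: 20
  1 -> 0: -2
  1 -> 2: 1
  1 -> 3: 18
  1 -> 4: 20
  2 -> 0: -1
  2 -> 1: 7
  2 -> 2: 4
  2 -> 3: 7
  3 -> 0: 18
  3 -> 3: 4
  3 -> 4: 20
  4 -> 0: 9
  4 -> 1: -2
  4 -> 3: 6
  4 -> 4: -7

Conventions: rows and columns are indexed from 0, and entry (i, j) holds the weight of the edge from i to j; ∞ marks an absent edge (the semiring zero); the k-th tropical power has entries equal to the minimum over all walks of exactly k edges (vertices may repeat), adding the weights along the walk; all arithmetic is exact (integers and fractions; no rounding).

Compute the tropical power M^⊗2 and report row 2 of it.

M^⊗2:
  [-14, 5, -9, 5, 33]
  [-9, 8, -4, 8, 13]
  [-8, 11, -3, 11, 27]
  [11, 18, 16, 8, 13]
  [-4, -9, -1, -1, -14]
Answer: row 2 of M^⊗2 = [-8, 11, -3, 11, 27]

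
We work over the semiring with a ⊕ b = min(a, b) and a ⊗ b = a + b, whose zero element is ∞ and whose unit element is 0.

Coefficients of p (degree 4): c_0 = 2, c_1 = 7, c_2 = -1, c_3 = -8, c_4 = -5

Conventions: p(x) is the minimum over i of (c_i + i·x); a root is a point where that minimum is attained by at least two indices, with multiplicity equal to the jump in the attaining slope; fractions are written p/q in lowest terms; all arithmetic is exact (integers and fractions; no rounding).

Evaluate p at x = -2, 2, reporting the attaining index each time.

p(-2) = min(2+0·(-2)=2, 7+1·(-2)=5, -1+2·(-2)=-5, -8+3·(-2)=-14, -5+4·(-2)=-13) = -14 (attained by i=3)
p(2) = min(2+0·2=2, 7+1·2=9, -1+2·2=3, -8+3·2=-2, -5+4·2=3) = -2 (attained by i=3)
Answer: p(-2) = -14; p(2) = -2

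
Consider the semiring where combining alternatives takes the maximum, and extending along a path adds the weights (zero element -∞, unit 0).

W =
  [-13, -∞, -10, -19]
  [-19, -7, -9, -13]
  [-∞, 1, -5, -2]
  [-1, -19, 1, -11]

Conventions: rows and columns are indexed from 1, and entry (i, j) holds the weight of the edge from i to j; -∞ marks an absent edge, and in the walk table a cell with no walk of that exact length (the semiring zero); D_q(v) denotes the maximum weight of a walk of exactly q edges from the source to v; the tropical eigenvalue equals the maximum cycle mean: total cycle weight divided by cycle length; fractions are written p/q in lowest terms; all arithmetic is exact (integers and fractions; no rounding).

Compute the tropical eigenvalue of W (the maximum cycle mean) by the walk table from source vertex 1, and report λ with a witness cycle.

q=0: [0, -∞, -∞, -∞]
q=1: [-13, -∞, -10, -19]
q=2: [-20, -9, -15, -12]
q=3: [-13, -14, -11, -17]
q=4: [-18, -10, -16, -13]
Optimal cycle mean attained by: cycle 3->4->3, total (-2) + 1, length 2.
Answer: λ = -1/2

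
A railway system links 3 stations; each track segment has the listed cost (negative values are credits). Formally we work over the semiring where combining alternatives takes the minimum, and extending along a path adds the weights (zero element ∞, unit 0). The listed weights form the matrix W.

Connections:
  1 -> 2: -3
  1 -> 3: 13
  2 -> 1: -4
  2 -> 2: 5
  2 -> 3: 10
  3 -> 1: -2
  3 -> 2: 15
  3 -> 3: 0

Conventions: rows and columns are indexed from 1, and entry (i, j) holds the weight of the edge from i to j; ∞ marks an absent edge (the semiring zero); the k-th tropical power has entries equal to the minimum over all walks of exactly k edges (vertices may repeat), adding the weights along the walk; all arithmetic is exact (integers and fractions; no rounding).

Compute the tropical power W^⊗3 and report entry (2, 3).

W^⊗2:
  [-7, 2, 7]
  [1, -7, 9]
  [-2, -5, 0]
W^⊗3:
  [-2, -10, 6]
  [-11, -2, 3]
  [-9, -5, 0]
Key observation: the optimum is the walk 2->1->2->3, with weight (-4) + (-3) + 10 = 3.
Optimal value attained by: walk 2->1->2->3.
Answer: (W^⊗3)[2][3] = 3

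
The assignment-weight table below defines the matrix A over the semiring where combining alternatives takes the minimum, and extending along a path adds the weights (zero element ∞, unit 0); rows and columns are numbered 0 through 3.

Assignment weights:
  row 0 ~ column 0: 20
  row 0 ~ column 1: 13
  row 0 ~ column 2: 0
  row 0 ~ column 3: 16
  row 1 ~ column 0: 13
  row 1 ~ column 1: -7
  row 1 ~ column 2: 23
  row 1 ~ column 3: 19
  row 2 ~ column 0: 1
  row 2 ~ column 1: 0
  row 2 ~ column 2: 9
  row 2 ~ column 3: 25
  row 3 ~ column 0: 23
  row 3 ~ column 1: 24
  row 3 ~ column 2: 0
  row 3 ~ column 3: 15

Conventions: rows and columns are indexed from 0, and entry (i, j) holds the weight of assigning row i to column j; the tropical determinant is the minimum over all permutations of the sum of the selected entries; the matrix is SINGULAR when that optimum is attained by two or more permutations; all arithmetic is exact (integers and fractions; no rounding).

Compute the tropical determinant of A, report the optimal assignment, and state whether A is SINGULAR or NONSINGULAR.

σ = (0, 1, 2, 3): 20 + (-7) + 9 + 15 = 37
σ = (0, 1, 3, 2): 20 + (-7) + 25 + 0 = 38
σ = (0, 2, 1, 3): 20 + 23 + 0 + 15 = 58
σ = (0, 2, 3, 1): 20 + 23 + 25 + 24 = 92
σ = (0, 3, 1, 2): 20 + 19 + 0 + 0 = 39
σ = (0, 3, 2, 1): 20 + 19 + 9 + 24 = 72
σ = (1, 0, 2, 3): 13 + 13 + 9 + 15 = 50
σ = (1, 0, 3, 2): 13 + 13 + 25 + 0 = 51
σ = (1, 2, 0, 3): 13 + 23 + 1 + 15 = 52
σ = (1, 2, 3, 0): 13 + 23 + 25 + 23 = 84
σ = (1, 3, 0, 2): 13 + 19 + 1 + 0 = 33
σ = (1, 3, 2, 0): 13 + 19 + 9 + 23 = 64
σ = (2, 0, 1, 3): 0 + 13 + 0 + 15 = 28
σ = (2, 0, 3, 1): 0 + 13 + 25 + 24 = 62
σ = (2, 1, 0, 3): 0 + (-7) + 1 + 15 = 9
σ = (2, 1, 3, 0): 0 + (-7) + 25 + 23 = 41
σ = (2, 3, 0, 1): 0 + 19 + 1 + 24 = 44
σ = (2, 3, 1, 0): 0 + 19 + 0 + 23 = 42
σ = (3, 0, 1, 2): 16 + 13 + 0 + 0 = 29
σ = (3, 0, 2, 1): 16 + 13 + 9 + 24 = 62
σ = (3, 1, 0, 2): 16 + (-7) + 1 + 0 = 10
σ = (3, 1, 2, 0): 16 + (-7) + 9 + 23 = 41
σ = (3, 2, 0, 1): 16 + 23 + 1 + 24 = 64
σ = (3, 2, 1, 0): 16 + 23 + 0 + 23 = 62
Optimal value attained by: σ = (2, 1, 0, 3).
Answer: det⊕(A) = 9; verdict: NONSINGULAR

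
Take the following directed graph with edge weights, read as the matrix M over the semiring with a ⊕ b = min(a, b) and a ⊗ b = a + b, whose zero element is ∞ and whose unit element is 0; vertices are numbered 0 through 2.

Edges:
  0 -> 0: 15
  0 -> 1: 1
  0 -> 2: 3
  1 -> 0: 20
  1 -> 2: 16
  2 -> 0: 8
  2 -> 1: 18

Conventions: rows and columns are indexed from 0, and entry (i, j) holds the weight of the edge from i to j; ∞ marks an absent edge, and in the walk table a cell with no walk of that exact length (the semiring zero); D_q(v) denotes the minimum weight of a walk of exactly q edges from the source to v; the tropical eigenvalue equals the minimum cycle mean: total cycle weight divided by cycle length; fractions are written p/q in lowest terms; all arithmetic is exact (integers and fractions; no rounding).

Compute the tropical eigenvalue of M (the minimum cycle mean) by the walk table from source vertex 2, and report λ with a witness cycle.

q=0: [∞, ∞, 0]
q=1: [8, 18, ∞]
q=2: [23, 9, 11]
q=3: [19, 24, 25]
Optimal cycle mean attained by: cycle 0->2->0, total 3 + 8, length 2.
Answer: λ = 11/2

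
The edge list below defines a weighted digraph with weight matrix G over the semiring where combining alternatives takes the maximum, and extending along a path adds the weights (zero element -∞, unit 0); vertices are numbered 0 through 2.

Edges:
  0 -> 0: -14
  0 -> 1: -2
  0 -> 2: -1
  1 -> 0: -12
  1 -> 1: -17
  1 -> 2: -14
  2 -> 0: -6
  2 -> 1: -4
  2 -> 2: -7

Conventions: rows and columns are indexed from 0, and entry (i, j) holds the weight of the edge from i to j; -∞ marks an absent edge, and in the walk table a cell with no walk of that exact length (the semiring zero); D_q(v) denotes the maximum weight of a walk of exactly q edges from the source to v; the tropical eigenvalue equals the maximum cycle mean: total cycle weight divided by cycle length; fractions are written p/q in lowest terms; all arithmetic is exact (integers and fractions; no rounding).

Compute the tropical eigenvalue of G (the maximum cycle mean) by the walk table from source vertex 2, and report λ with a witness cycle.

q=0: [-∞, -∞, 0]
q=1: [-6, -4, -7]
q=2: [-13, -8, -7]
q=3: [-13, -11, -14]
Optimal cycle mean attained by: cycle 0->2->0, total (-1) + (-6), length 2.
Answer: λ = -7/2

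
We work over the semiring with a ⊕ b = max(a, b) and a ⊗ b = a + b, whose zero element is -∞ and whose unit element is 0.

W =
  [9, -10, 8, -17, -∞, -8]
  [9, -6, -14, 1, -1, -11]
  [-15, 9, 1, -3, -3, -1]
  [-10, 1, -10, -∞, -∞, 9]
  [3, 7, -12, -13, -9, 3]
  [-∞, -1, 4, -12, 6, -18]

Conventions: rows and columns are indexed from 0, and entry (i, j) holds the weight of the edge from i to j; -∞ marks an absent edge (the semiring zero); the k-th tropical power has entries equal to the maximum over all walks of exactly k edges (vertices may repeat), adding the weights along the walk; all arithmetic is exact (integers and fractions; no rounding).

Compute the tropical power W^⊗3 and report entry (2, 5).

W^⊗2:
  [18, 17, 17, 5, 5, 7]
  [18, 6, 17, -5, -5, 10]
  [18, 10, 3, 10, 8, 6]
  [10, 8, 13, 2, 15, -9]
  [16, 2, 11, 8, 9, -4]
  [9, 13, 5, 1, 1, 9]
W^⊗3:
  [27, 26, 26, 18, 16, 16]
  [27, 26, 26, 14, 16, 16]
  [27, 15, 26, 11, 12, 19]
  [19, 22, 18, 10, 10, 18]
  [25, 20, 24, 8, 8, 17]
  [22, 14, 17, 14, 15, 10]
Key observation: the optimum is the walk 2->1->3->5, with weight 9 + 1 + 9 = 19.
Optimal value attained by: walk 2->1->3->5.
Answer: (W^⊗3)[2][5] = 19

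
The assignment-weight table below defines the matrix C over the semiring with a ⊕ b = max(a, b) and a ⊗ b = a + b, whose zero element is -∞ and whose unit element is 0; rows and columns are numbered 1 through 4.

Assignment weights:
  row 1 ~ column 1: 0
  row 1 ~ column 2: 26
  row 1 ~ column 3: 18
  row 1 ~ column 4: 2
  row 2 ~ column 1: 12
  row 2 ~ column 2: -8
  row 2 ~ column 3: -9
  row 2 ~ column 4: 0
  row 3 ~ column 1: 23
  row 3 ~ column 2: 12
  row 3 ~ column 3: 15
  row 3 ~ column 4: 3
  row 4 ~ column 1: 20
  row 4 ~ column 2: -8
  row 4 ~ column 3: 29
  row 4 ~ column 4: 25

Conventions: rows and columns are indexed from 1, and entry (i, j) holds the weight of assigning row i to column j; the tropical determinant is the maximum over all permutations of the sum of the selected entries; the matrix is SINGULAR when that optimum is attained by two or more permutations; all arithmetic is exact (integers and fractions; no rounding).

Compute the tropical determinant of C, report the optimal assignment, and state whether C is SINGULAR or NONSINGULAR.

σ = (1, 2, 3, 4): 0 + (-8) + 15 + 25 = 32
σ = (1, 2, 4, 3): 0 + (-8) + 3 + 29 = 24
σ = (1, 3, 2, 4): 0 + (-9) + 12 + 25 = 28
σ = (1, 3, 4, 2): 0 + (-9) + 3 + (-8) = -14
σ = (1, 4, 2, 3): 0 + 0 + 12 + 29 = 41
σ = (1, 4, 3, 2): 0 + 0 + 15 + (-8) = 7
σ = (2, 1, 3, 4): 26 + 12 + 15 + 25 = 78
σ = (2, 1, 4, 3): 26 + 12 + 3 + 29 = 70
σ = (2, 3, 1, 4): 26 + (-9) + 23 + 25 = 65
σ = (2, 3, 4, 1): 26 + (-9) + 3 + 20 = 40
σ = (2, 4, 1, 3): 26 + 0 + 23 + 29 = 78
σ = (2, 4, 3, 1): 26 + 0 + 15 + 20 = 61
σ = (3, 1, 2, 4): 18 + 12 + 12 + 25 = 67
σ = (3, 1, 4, 2): 18 + 12 + 3 + (-8) = 25
σ = (3, 2, 1, 4): 18 + (-8) + 23 + 25 = 58
σ = (3, 2, 4, 1): 18 + (-8) + 3 + 20 = 33
σ = (3, 4, 1, 2): 18 + 0 + 23 + (-8) = 33
σ = (3, 4, 2, 1): 18 + 0 + 12 + 20 = 50
σ = (4, 1, 2, 3): 2 + 12 + 12 + 29 = 55
σ = (4, 1, 3, 2): 2 + 12 + 15 + (-8) = 21
σ = (4, 2, 1, 3): 2 + (-8) + 23 + 29 = 46
σ = (4, 2, 3, 1): 2 + (-8) + 15 + 20 = 29
σ = (4, 3, 1, 2): 2 + (-9) + 23 + (-8) = 8
σ = (4, 3, 2, 1): 2 + (-9) + 12 + 20 = 25
Optimal value attained by: σ = (2, 1, 3, 4).
Answer: det⊕(C) = 78; verdict: SINGULAR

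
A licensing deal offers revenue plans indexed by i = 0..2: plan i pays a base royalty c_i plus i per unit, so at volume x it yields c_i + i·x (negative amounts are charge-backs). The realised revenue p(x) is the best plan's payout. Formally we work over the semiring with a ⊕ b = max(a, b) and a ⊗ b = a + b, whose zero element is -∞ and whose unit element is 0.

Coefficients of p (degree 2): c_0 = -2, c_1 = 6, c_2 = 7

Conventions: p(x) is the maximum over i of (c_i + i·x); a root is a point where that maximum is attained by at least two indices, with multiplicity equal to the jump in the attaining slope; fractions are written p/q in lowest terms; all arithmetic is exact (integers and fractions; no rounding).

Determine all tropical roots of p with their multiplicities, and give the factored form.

hull edge (i=0, c=-2) to (i=1, c=6): slope 8, span 1
hull edge (i=1, c=6) to (i=2, c=7): slope 1, span 1
Factored form: p(x) = 7 ⊗ (x ⊕ (-8)) ⊗ (x ⊕ (-1))
Answer: roots = -8 (mult 1), -1 (mult 1)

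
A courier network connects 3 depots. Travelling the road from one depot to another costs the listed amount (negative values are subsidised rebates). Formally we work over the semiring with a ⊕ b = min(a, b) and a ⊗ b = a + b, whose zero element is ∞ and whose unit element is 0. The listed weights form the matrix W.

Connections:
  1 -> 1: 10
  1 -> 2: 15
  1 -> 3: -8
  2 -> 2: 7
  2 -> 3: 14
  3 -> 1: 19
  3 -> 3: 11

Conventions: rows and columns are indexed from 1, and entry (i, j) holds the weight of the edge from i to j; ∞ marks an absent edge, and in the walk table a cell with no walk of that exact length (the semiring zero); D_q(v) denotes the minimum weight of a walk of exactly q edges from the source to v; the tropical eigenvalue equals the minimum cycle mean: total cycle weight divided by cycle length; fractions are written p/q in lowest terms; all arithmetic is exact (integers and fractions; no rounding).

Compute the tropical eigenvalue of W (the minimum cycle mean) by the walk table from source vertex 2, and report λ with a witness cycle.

q=0: [∞, 0, ∞]
q=1: [∞, 7, 14]
q=2: [33, 14, 21]
q=3: [40, 21, 25]
Optimal cycle mean attained by: cycle 1->3->1, total (-8) + 19, length 2.
Answer: λ = 11/2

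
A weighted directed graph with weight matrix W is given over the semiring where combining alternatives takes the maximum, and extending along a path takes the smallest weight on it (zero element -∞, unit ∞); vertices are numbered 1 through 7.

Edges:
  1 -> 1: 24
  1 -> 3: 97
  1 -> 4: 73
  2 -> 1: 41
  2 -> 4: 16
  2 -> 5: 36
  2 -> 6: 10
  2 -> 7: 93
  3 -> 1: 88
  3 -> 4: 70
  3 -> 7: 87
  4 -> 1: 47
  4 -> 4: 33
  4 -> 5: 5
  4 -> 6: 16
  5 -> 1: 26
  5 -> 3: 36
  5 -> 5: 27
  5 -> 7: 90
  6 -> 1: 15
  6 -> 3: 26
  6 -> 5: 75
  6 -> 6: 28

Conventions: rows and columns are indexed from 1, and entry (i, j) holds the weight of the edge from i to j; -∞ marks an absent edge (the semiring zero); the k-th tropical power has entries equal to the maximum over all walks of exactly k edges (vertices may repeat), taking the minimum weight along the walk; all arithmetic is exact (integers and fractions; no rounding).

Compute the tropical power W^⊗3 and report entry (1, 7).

W^⊗2:
  [88, -∞, 24, 70, 5, 16, 87]
  [26, -∞, 41, 41, 27, 16, 36]
  [47, -∞, 88, 73, 5, 16, -∞]
  [33, -∞, 47, 47, 16, 16, 5]
  [36, -∞, 27, 36, 27, -∞, 36]
  [26, -∞, 36, 26, 28, 28, 75]
  [-∞, -∞, -∞, -∞, -∞, -∞, -∞]
W^⊗3:
  [47, -∞, 88, 73, 16, 16, 24]
  [41, -∞, 27, 41, 27, 16, 41]
  [88, -∞, 47, 70, 16, 16, 87]
  [47, -∞, 33, 47, 16, 16, 47]
  [36, -∞, 36, 36, 27, 16, 27]
  [36, -∞, 28, 36, 28, 28, 36]
  [-∞, -∞, -∞, -∞, -∞, -∞, -∞]
Key observation: the optimum is the walk 1->1->3->7, with weight 24 min 97 min 87 = 24.
Optimal value attained by: walk 1->1->3->7.
Answer: (W^⊗3)[1][7] = 24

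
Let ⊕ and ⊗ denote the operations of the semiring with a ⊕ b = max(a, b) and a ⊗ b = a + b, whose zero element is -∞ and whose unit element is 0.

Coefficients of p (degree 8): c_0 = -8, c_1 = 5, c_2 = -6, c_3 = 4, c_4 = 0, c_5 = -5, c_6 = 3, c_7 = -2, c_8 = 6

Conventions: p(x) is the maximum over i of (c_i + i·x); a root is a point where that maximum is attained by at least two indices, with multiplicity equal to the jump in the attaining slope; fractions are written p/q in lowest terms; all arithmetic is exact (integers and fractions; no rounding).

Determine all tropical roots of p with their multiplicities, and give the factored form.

hull edge (i=0, c=-8) to (i=1, c=5): slope 13, span 1
hull edge (i=1, c=5) to (i=8, c=6): slope 1/7, span 7
Factored form: p(x) = 6 ⊗ (x ⊕ (-13)) ⊗ (x ⊕ (-1/7)) ⊗ (x ⊕ (-1/7)) ⊗ (x ⊕ (-1/7)) ⊗ (x ⊕ (-1/7)) ⊗ (x ⊕ (-1/7)) ⊗ (x ⊕ (-1/7)) ⊗ (x ⊕ (-1/7))
Answer: roots = -13 (mult 1), -1/7 (mult 7)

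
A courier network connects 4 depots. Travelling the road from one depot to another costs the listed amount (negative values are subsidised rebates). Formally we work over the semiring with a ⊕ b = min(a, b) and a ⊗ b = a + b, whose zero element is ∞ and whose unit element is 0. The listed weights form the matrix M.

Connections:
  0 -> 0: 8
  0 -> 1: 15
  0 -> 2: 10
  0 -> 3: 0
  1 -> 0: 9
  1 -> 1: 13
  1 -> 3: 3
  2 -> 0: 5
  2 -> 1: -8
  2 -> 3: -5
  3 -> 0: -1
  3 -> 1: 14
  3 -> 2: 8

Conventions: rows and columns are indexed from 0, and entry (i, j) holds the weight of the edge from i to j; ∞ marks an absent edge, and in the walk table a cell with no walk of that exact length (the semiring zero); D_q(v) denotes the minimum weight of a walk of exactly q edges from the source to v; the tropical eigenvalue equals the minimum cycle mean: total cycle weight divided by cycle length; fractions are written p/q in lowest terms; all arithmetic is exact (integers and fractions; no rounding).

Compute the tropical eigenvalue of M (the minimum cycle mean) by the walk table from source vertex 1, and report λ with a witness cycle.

q=0: [∞, 0, ∞, ∞]
q=1: [9, 13, ∞, 3]
q=2: [2, 17, 11, 9]
q=3: [8, 3, 12, 2]
q=4: [1, 4, 10, 6]
Optimal cycle mean attained by: cycle 0->3->0, total 0 + (-1), length 2.
Answer: λ = -1/2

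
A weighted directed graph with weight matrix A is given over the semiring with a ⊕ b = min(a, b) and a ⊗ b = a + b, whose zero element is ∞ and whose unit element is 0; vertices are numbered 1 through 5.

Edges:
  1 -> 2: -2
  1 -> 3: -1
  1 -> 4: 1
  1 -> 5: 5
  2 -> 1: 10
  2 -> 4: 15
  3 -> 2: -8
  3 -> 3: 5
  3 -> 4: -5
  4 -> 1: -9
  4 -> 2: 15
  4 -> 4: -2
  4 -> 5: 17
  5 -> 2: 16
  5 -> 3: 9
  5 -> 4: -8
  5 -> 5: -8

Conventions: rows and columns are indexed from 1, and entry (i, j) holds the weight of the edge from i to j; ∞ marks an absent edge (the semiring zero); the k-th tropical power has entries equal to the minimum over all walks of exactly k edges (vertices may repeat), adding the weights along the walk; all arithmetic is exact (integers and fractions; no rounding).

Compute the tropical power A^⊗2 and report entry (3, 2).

A^⊗2:
  [-8, -9, 4, -6, -3]
  [6, 8, 9, 11, 15]
  [-14, -3, 10, -7, 12]
  [-11, -11, -10, -8, -4]
  [-17, 1, 1, -16, -16]
Key observation: the optimum is the walk 3->3->2, with weight 5 + (-8) = -3.
Optimal value attained by: walk 3->3->2.
Answer: (A^⊗2)[3][2] = -3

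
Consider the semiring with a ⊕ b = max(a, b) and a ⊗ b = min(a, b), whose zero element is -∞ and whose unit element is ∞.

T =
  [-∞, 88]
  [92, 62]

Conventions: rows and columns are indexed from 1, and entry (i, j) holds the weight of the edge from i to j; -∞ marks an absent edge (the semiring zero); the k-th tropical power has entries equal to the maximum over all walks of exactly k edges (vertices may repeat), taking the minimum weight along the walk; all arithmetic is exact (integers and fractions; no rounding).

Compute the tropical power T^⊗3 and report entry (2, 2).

T^⊗2:
  [88, 62]
  [62, 88]
T^⊗3:
  [62, 88]
  [88, 62]
Key observation: the optimum is the walk 2->1->2->2, with weight 92 min 88 min 62 = 62.
Optimal value attained by: walk 2->1->2->2.
Answer: (T^⊗3)[2][2] = 62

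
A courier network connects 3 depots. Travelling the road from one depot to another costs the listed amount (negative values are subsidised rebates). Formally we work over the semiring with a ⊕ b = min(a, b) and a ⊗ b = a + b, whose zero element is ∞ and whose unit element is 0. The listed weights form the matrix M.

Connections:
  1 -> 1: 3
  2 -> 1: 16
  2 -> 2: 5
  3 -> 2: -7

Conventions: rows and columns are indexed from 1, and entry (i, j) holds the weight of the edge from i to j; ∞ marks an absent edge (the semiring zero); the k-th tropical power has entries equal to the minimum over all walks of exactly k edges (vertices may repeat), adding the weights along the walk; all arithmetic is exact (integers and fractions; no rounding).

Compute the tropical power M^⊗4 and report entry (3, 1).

M^⊗2:
  [6, ∞, ∞]
  [19, 10, ∞]
  [9, -2, ∞]
M^⊗3:
  [9, ∞, ∞]
  [22, 15, ∞]
  [12, 3, ∞]
M^⊗4:
  [12, ∞, ∞]
  [25, 20, ∞]
  [15, 8, ∞]
Key observation: the optimum is the walk 3->2->1->1->1, with weight (-7) + 16 + 3 + 3 = 15.
Optimal value attained by: walk 3->2->1->1->1.
Answer: (M^⊗4)[3][1] = 15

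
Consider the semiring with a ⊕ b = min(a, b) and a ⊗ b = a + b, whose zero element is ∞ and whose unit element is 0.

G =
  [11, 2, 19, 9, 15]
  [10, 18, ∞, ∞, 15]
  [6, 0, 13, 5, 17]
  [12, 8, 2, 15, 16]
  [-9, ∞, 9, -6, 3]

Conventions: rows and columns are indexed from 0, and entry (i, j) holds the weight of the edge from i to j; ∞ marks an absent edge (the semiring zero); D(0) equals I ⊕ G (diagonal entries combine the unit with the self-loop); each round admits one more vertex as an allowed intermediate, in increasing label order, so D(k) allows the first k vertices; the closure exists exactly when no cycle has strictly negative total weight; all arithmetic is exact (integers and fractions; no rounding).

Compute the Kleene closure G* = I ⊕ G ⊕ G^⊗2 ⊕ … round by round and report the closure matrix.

D(0):
  [0, 2, 19, 9, 15]
  [10, 0, ∞, ∞, 15]
  [6, 0, 0, 5, 17]
  [12, 8, 2, 0, 16]
  [-9, ∞, 9, -6, 0]
D(1):
  [0, 2, 19, 9, 15]
  [10, 0, 29, 19, 15]
  [6, 0, 0, 5, 17]
  [12, 8, 2, 0, 16]
  [-9, -7, 9, -6, 0]
D(2):
  [0, 2, 19, 9, 15]
  [10, 0, 29, 19, 15]
  [6, 0, 0, 5, 15]
  [12, 8, 2, 0, 16]
  [-9, -7, 9, -6, 0]
D(3):
  [0, 2, 19, 9, 15]
  [10, 0, 29, 19, 15]
  [6, 0, 0, 5, 15]
  [8, 2, 2, 0, 16]
  [-9, -7, 9, -6, 0]
D(4):
  [0, 2, 11, 9, 15]
  [10, 0, 21, 19, 15]
  [6, 0, 0, 5, 15]
  [8, 2, 2, 0, 16]
  [-9, -7, -4, -6, 0]
D(5):
  [0, 2, 11, 9, 15]
  [6, 0, 11, 9, 15]
  [6, 0, 0, 5, 15]
  [7, 2, 2, 0, 16]
  [-9, -7, -4, -6, 0]
Answer: G* = [[0, 2, 11, 9, 15], [6, 0, 11, 9, 15], [6, 0, 0, 5, 15], [7, 2, 2, 0, 16], [-9, -7, -4, -6, 0]]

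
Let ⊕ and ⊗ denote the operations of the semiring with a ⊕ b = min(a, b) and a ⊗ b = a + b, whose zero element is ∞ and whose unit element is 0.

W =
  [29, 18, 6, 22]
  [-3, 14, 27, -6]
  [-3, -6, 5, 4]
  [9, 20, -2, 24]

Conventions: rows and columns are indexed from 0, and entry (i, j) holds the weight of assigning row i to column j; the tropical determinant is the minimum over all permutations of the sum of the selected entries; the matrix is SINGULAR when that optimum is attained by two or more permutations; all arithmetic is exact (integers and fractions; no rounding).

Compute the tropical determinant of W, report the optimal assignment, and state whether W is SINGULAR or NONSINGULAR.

σ = (0, 1, 2, 3): 29 + 14 + 5 + 24 = 72
σ = (0, 1, 3, 2): 29 + 14 + 4 + (-2) = 45
σ = (0, 2, 1, 3): 29 + 27 + (-6) + 24 = 74
σ = (0, 2, 3, 1): 29 + 27 + 4 + 20 = 80
σ = (0, 3, 1, 2): 29 + (-6) + (-6) + (-2) = 15
σ = (0, 3, 2, 1): 29 + (-6) + 5 + 20 = 48
σ = (1, 0, 2, 3): 18 + (-3) + 5 + 24 = 44
σ = (1, 0, 3, 2): 18 + (-3) + 4 + (-2) = 17
σ = (1, 2, 0, 3): 18 + 27 + (-3) + 24 = 66
σ = (1, 2, 3, 0): 18 + 27 + 4 + 9 = 58
σ = (1, 3, 0, 2): 18 + (-6) + (-3) + (-2) = 7
σ = (1, 3, 2, 0): 18 + (-6) + 5 + 9 = 26
σ = (2, 0, 1, 3): 6 + (-3) + (-6) + 24 = 21
σ = (2, 0, 3, 1): 6 + (-3) + 4 + 20 = 27
σ = (2, 1, 0, 3): 6 + 14 + (-3) + 24 = 41
σ = (2, 1, 3, 0): 6 + 14 + 4 + 9 = 33
σ = (2, 3, 0, 1): 6 + (-6) + (-3) + 20 = 17
σ = (2, 3, 1, 0): 6 + (-6) + (-6) + 9 = 3
σ = (3, 0, 1, 2): 22 + (-3) + (-6) + (-2) = 11
σ = (3, 0, 2, 1): 22 + (-3) + 5 + 20 = 44
σ = (3, 1, 0, 2): 22 + 14 + (-3) + (-2) = 31
σ = (3, 1, 2, 0): 22 + 14 + 5 + 9 = 50
σ = (3, 2, 0, 1): 22 + 27 + (-3) + 20 = 66
σ = (3, 2, 1, 0): 22 + 27 + (-6) + 9 = 52
Optimal value attained by: σ = (2, 3, 1, 0).
Answer: det⊕(W) = 3; verdict: NONSINGULAR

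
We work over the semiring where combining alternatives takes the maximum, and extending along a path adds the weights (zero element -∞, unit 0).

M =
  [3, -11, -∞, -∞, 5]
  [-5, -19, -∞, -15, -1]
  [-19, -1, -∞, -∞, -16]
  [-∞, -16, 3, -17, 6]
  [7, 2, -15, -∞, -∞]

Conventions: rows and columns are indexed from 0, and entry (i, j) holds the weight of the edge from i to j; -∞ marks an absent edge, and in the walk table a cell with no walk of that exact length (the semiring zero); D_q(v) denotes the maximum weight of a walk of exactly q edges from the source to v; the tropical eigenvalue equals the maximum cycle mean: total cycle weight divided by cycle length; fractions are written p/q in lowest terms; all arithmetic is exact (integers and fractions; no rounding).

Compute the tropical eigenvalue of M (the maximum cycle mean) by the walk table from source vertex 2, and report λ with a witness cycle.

q=0: [-∞, -∞, 0, -∞, -∞]
q=1: [-19, -1, -∞, -∞, -16]
q=2: [-6, -14, -31, -16, -2]
q=3: [5, 0, -13, -29, -1]
q=4: [8, 1, -16, -15, 10]
q=5: [17, 12, -5, -14, 13]
Optimal cycle mean attained by: cycle 0->4->0, total 5 + 7, length 2.
Answer: λ = 6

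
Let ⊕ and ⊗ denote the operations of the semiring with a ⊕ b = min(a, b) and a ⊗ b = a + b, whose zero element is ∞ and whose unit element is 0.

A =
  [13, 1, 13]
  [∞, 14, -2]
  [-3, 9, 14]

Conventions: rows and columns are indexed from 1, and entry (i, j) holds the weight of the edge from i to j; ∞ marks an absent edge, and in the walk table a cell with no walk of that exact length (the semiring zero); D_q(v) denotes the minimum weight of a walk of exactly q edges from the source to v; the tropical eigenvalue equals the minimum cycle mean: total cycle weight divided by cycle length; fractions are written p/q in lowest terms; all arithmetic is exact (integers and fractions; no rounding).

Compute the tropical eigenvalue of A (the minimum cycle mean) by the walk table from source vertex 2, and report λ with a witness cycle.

q=0: [∞, 0, ∞]
q=1: [∞, 14, -2]
q=2: [-5, 7, 12]
q=3: [8, -4, 5]
Optimal cycle mean attained by: cycle 1->2->3->1, total 1 + (-2) + (-3), length 3.
Answer: λ = -4/3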